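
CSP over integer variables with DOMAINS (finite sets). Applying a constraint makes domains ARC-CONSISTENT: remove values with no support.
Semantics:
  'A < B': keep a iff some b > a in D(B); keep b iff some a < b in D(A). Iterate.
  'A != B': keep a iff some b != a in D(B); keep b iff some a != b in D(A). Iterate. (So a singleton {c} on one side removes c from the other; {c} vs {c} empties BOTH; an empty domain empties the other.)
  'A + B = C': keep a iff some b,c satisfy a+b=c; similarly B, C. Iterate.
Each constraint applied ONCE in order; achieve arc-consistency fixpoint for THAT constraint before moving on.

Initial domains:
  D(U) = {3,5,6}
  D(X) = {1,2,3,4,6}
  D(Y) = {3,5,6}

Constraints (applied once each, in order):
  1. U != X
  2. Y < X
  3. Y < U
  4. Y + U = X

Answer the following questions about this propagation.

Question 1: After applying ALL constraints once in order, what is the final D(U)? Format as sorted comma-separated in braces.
Constraint 1 (U != X) on D(U)={3,5,6} D(X)={1,2,3,4,6}: no change
Constraint 2 (Y < X) on D(Y)={3,5,6} D(X)={1,2,3,4,6}: Y {3,5,6}->{3,5}; X {1,2,3,4,6}->{4,6}
Constraint 3 (Y < U) on D(Y)={3,5} D(U)={3,5,6}: U {3,5,6}->{5,6}
Constraint 4 (Y + U = X) on D(Y)={3,5} D(U)={5,6} D(X)={4,6}: Y {3,5}->{}; U {5,6}->{}; X {4,6}->{}
So after all 4 constraints: D(U) = {}

Answer: {}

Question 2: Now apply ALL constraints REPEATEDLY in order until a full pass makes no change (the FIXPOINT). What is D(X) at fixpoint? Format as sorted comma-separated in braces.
pass 0 (initial): D(X)={1,2,3,4,6}
pass 1: U {3,5,6}->{}; X {1,2,3,4,6}->{}; Y {3,5,6}->{}
pass 2: no change
Fixpoint after 2 passes: D(X) = {}

Answer: {}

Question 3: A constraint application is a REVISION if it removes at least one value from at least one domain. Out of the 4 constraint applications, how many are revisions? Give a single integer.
Answer: 3

Derivation:
Constraint 1 (U != X) on D(U)={3,5,6} D(X)={1,2,3,4,6}: no change => not a revision
Constraint 2 (Y < X) on D(Y)={3,5,6} D(X)={1,2,3,4,6}: Y {3,5,6}->{3,5}; X {1,2,3,4,6}->{4,6} => REVISION
Constraint 3 (Y < U) on D(Y)={3,5} D(U)={3,5,6}: U {3,5,6}->{5,6} => REVISION
Constraint 4 (Y + U = X) on D(Y)={3,5} D(U)={5,6} D(X)={4,6}: Y {3,5}->{}; U {5,6}->{}; X {4,6}->{} => REVISION
Total revisions = 3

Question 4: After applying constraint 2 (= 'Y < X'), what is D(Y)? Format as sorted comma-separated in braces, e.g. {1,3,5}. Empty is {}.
Answer: {3,5}

Derivation:
Constraint 1 (U != X) on D(U)={3,5,6} D(X)={1,2,3,4,6}: no change
Constraint 2 (Y < X) on D(Y)={3,5,6} D(X)={1,2,3,4,6}: Y {3,5,6}->{3,5}; X {1,2,3,4,6}->{4,6}
So after constraint 2: D(Y) = {3,5}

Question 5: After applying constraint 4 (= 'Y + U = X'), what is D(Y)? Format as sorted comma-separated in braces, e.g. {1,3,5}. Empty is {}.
Answer: {}

Derivation:
Constraint 1 (U != X) on D(U)={3,5,6} D(X)={1,2,3,4,6}: no change
Constraint 2 (Y < X) on D(Y)={3,5,6} D(X)={1,2,3,4,6}: Y {3,5,6}->{3,5}; X {1,2,3,4,6}->{4,6}
Constraint 3 (Y < U) on D(Y)={3,5} D(U)={3,5,6}: U {3,5,6}->{5,6}
Constraint 4 (Y + U = X) on D(Y)={3,5} D(U)={5,6} D(X)={4,6}: Y {3,5}->{}; U {5,6}->{}; X {4,6}->{}
So after constraint 4: D(Y) = {}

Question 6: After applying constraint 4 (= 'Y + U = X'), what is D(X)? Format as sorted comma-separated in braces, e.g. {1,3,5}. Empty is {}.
Answer: {}

Derivation:
Constraint 1 (U != X) on D(U)={3,5,6} D(X)={1,2,3,4,6}: no change
Constraint 2 (Y < X) on D(Y)={3,5,6} D(X)={1,2,3,4,6}: Y {3,5,6}->{3,5}; X {1,2,3,4,6}->{4,6}
Constraint 3 (Y < U) on D(Y)={3,5} D(U)={3,5,6}: U {3,5,6}->{5,6}
Constraint 4 (Y + U = X) on D(Y)={3,5} D(U)={5,6} D(X)={4,6}: Y {3,5}->{}; U {5,6}->{}; X {4,6}->{}
So after constraint 4: D(X) = {}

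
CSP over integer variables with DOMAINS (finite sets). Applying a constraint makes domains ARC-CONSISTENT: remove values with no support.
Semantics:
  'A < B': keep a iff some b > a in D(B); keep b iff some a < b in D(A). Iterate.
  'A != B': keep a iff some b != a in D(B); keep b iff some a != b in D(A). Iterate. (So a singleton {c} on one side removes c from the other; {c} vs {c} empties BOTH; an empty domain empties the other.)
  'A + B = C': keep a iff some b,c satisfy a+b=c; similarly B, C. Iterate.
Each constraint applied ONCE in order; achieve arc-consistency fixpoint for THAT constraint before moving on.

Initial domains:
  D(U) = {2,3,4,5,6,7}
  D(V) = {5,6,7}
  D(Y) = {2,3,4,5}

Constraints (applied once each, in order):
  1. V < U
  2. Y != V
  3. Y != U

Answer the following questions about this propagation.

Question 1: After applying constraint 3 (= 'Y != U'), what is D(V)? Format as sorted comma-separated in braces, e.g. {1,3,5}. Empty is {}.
Answer: {5,6}

Derivation:
Constraint 1 (V < U) on D(V)={5,6,7} D(U)={2,3,4,5,6,7}: V {5,6,7}->{5,6}; U {2,3,4,5,6,7}->{6,7}
Constraint 2 (Y != V) on D(Y)={2,3,4,5} D(V)={5,6}: no change
Constraint 3 (Y != U) on D(Y)={2,3,4,5} D(U)={6,7}: no change
So after constraint 3: D(V) = {5,6}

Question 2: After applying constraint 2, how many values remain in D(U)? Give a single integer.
Answer: 2

Derivation:
Constraint 1 (V < U) on D(V)={5,6,7} D(U)={2,3,4,5,6,7}: V {5,6,7}->{5,6}; U {2,3,4,5,6,7}->{6,7}
Constraint 2 (Y != V) on D(Y)={2,3,4,5} D(V)={5,6}: no change
So after constraint 2: D(U)={6,7}, size = 2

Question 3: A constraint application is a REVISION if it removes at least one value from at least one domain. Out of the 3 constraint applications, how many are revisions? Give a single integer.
Answer: 1

Derivation:
Constraint 1 (V < U) on D(V)={5,6,7} D(U)={2,3,4,5,6,7}: V {5,6,7}->{5,6}; U {2,3,4,5,6,7}->{6,7} => REVISION
Constraint 2 (Y != V) on D(Y)={2,3,4,5} D(V)={5,6}: no change => not a revision
Constraint 3 (Y != U) on D(Y)={2,3,4,5} D(U)={6,7}: no change => not a revision
Total revisions = 1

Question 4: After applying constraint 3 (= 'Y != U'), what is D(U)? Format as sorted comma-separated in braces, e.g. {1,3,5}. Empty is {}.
Answer: {6,7}

Derivation:
Constraint 1 (V < U) on D(V)={5,6,7} D(U)={2,3,4,5,6,7}: V {5,6,7}->{5,6}; U {2,3,4,5,6,7}->{6,7}
Constraint 2 (Y != V) on D(Y)={2,3,4,5} D(V)={5,6}: no change
Constraint 3 (Y != U) on D(Y)={2,3,4,5} D(U)={6,7}: no change
So after constraint 3: D(U) = {6,7}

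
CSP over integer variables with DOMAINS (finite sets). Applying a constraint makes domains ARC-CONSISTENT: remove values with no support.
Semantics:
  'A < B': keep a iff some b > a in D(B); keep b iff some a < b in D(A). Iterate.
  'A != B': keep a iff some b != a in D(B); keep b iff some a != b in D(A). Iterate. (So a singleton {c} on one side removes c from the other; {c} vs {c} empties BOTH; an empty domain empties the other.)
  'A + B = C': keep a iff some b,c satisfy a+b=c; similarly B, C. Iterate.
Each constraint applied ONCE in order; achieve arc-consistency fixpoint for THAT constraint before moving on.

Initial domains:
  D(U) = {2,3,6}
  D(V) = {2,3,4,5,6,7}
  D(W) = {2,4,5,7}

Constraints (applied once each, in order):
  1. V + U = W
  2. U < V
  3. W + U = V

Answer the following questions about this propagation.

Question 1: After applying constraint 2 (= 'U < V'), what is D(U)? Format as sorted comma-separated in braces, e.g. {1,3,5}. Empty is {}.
Constraint 1 (V + U = W) on D(V)={2,3,4,5,6,7} D(U)={2,3,6} D(W)={2,4,5,7}: V {2,3,4,5,6,7}->{2,3,4,5}; U {2,3,6}->{2,3}; W {2,4,5,7}->{4,5,7}
Constraint 2 (U < V) on D(U)={2,3} D(V)={2,3,4,5}: V {2,3,4,5}->{3,4,5}
So after constraint 2: D(U) = {2,3}

Answer: {2,3}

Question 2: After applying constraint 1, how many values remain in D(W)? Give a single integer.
Answer: 3

Derivation:
Constraint 1 (V + U = W) on D(V)={2,3,4,5,6,7} D(U)={2,3,6} D(W)={2,4,5,7}: V {2,3,4,5,6,7}->{2,3,4,5}; U {2,3,6}->{2,3}; W {2,4,5,7}->{4,5,7}
So after constraint 1: D(W)={4,5,7}, size = 3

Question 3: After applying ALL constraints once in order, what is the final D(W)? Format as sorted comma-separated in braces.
Constraint 1 (V + U = W) on D(V)={2,3,4,5,6,7} D(U)={2,3,6} D(W)={2,4,5,7}: V {2,3,4,5,6,7}->{2,3,4,5}; U {2,3,6}->{2,3}; W {2,4,5,7}->{4,5,7}
Constraint 2 (U < V) on D(U)={2,3} D(V)={2,3,4,5}: V {2,3,4,5}->{3,4,5}
Constraint 3 (W + U = V) on D(W)={4,5,7} D(U)={2,3} D(V)={3,4,5}: W {4,5,7}->{}; U {2,3}->{}; V {3,4,5}->{}
So after all 3 constraints: D(W) = {}

Answer: {}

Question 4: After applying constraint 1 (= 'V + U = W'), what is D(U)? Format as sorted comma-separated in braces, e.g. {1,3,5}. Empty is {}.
Answer: {2,3}

Derivation:
Constraint 1 (V + U = W) on D(V)={2,3,4,5,6,7} D(U)={2,3,6} D(W)={2,4,5,7}: V {2,3,4,5,6,7}->{2,3,4,5}; U {2,3,6}->{2,3}; W {2,4,5,7}->{4,5,7}
So after constraint 1: D(U) = {2,3}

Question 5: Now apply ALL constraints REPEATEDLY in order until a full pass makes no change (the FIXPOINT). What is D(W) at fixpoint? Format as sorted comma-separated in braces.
Answer: {}

Derivation:
pass 0 (initial): D(W)={2,4,5,7}
pass 1: U {2,3,6}->{}; V {2,3,4,5,6,7}->{}; W {2,4,5,7}->{}
pass 2: no change
Fixpoint after 2 passes: D(W) = {}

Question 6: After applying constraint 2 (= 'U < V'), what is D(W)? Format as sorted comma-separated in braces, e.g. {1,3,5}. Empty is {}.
Answer: {4,5,7}

Derivation:
Constraint 1 (V + U = W) on D(V)={2,3,4,5,6,7} D(U)={2,3,6} D(W)={2,4,5,7}: V {2,3,4,5,6,7}->{2,3,4,5}; U {2,3,6}->{2,3}; W {2,4,5,7}->{4,5,7}
Constraint 2 (U < V) on D(U)={2,3} D(V)={2,3,4,5}: V {2,3,4,5}->{3,4,5}
So after constraint 2: D(W) = {4,5,7}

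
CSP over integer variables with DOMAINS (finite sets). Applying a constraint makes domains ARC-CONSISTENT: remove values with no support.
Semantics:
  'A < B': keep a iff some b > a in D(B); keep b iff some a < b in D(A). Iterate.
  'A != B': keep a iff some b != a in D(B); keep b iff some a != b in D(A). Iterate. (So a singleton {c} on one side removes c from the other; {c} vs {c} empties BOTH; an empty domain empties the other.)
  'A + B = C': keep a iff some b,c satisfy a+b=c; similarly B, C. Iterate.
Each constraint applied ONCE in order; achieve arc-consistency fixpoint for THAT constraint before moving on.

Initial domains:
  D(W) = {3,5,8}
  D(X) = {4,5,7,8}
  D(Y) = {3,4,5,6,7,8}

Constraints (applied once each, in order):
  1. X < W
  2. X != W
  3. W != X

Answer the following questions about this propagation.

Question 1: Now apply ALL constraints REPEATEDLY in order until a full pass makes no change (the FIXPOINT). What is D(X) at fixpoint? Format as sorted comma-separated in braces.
pass 0 (initial): D(X)={4,5,7,8}
pass 1: W {3,5,8}->{5,8}; X {4,5,7,8}->{4,5,7}
pass 2: no change
Fixpoint after 2 passes: D(X) = {4,5,7}

Answer: {4,5,7}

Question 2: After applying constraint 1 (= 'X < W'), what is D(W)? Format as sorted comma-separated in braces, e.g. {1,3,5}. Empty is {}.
Answer: {5,8}

Derivation:
Constraint 1 (X < W) on D(X)={4,5,7,8} D(W)={3,5,8}: X {4,5,7,8}->{4,5,7}; W {3,5,8}->{5,8}
So after constraint 1: D(W) = {5,8}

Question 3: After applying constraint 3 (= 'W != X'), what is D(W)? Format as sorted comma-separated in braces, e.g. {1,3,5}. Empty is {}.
Constraint 1 (X < W) on D(X)={4,5,7,8} D(W)={3,5,8}: X {4,5,7,8}->{4,5,7}; W {3,5,8}->{5,8}
Constraint 2 (X != W) on D(X)={4,5,7} D(W)={5,8}: no change
Constraint 3 (W != X) on D(W)={5,8} D(X)={4,5,7}: no change
So after constraint 3: D(W) = {5,8}

Answer: {5,8}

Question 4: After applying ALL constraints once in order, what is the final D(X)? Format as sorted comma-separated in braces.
Constraint 1 (X < W) on D(X)={4,5,7,8} D(W)={3,5,8}: X {4,5,7,8}->{4,5,7}; W {3,5,8}->{5,8}
Constraint 2 (X != W) on D(X)={4,5,7} D(W)={5,8}: no change
Constraint 3 (W != X) on D(W)={5,8} D(X)={4,5,7}: no change
So after all 3 constraints: D(X) = {4,5,7}

Answer: {4,5,7}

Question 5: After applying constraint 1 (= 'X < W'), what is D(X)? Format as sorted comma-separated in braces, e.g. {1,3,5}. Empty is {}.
Answer: {4,5,7}

Derivation:
Constraint 1 (X < W) on D(X)={4,5,7,8} D(W)={3,5,8}: X {4,5,7,8}->{4,5,7}; W {3,5,8}->{5,8}
So after constraint 1: D(X) = {4,5,7}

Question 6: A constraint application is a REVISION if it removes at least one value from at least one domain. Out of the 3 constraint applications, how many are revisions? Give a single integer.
Constraint 1 (X < W) on D(X)={4,5,7,8} D(W)={3,5,8}: X {4,5,7,8}->{4,5,7}; W {3,5,8}->{5,8} => REVISION
Constraint 2 (X != W) on D(X)={4,5,7} D(W)={5,8}: no change => not a revision
Constraint 3 (W != X) on D(W)={5,8} D(X)={4,5,7}: no change => not a revision
Total revisions = 1

Answer: 1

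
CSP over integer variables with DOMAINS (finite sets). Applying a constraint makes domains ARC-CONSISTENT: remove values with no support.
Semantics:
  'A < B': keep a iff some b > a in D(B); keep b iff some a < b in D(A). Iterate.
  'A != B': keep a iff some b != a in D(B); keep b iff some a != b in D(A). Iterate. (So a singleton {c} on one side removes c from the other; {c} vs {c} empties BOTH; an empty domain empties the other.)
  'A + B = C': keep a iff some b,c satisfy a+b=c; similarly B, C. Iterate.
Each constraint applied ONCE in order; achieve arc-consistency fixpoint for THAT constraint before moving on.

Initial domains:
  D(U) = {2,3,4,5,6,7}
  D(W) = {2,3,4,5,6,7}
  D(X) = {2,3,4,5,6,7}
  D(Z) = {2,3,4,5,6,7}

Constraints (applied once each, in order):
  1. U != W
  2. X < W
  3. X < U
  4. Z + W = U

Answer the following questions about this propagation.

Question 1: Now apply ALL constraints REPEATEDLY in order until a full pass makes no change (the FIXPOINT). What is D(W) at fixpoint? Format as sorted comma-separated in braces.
pass 0 (initial): D(W)={2,3,4,5,6,7}
pass 1: U {2,3,4,5,6,7}->{5,6,7}; W {2,3,4,5,6,7}->{3,4,5}; X {2,3,4,5,6,7}->{2,3,4,5,6}; Z {2,3,4,5,6,7}->{2,3,4}
pass 2: X {2,3,4,5,6}->{2,3,4}
pass 3: no change
Fixpoint after 3 passes: D(W) = {3,4,5}

Answer: {3,4,5}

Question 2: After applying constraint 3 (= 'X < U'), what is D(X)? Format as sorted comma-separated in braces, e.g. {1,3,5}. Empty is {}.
Answer: {2,3,4,5,6}

Derivation:
Constraint 1 (U != W) on D(U)={2,3,4,5,6,7} D(W)={2,3,4,5,6,7}: no change
Constraint 2 (X < W) on D(X)={2,3,4,5,6,7} D(W)={2,3,4,5,6,7}: X {2,3,4,5,6,7}->{2,3,4,5,6}; W {2,3,4,5,6,7}->{3,4,5,6,7}
Constraint 3 (X < U) on D(X)={2,3,4,5,6} D(U)={2,3,4,5,6,7}: U {2,3,4,5,6,7}->{3,4,5,6,7}
So after constraint 3: D(X) = {2,3,4,5,6}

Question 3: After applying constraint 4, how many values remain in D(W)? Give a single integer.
Answer: 3

Derivation:
Constraint 1 (U != W) on D(U)={2,3,4,5,6,7} D(W)={2,3,4,5,6,7}: no change
Constraint 2 (X < W) on D(X)={2,3,4,5,6,7} D(W)={2,3,4,5,6,7}: X {2,3,4,5,6,7}->{2,3,4,5,6}; W {2,3,4,5,6,7}->{3,4,5,6,7}
Constraint 3 (X < U) on D(X)={2,3,4,5,6} D(U)={2,3,4,5,6,7}: U {2,3,4,5,6,7}->{3,4,5,6,7}
Constraint 4 (Z + W = U) on D(Z)={2,3,4,5,6,7} D(W)={3,4,5,6,7} D(U)={3,4,5,6,7}: Z {2,3,4,5,6,7}->{2,3,4}; W {3,4,5,6,7}->{3,4,5}; U {3,4,5,6,7}->{5,6,7}
So after constraint 4: D(W)={3,4,5}, size = 3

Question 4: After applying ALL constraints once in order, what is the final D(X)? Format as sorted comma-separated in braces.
Constraint 1 (U != W) on D(U)={2,3,4,5,6,7} D(W)={2,3,4,5,6,7}: no change
Constraint 2 (X < W) on D(X)={2,3,4,5,6,7} D(W)={2,3,4,5,6,7}: X {2,3,4,5,6,7}->{2,3,4,5,6}; W {2,3,4,5,6,7}->{3,4,5,6,7}
Constraint 3 (X < U) on D(X)={2,3,4,5,6} D(U)={2,3,4,5,6,7}: U {2,3,4,5,6,7}->{3,4,5,6,7}
Constraint 4 (Z + W = U) on D(Z)={2,3,4,5,6,7} D(W)={3,4,5,6,7} D(U)={3,4,5,6,7}: Z {2,3,4,5,6,7}->{2,3,4}; W {3,4,5,6,7}->{3,4,5}; U {3,4,5,6,7}->{5,6,7}
So after all 4 constraints: D(X) = {2,3,4,5,6}

Answer: {2,3,4,5,6}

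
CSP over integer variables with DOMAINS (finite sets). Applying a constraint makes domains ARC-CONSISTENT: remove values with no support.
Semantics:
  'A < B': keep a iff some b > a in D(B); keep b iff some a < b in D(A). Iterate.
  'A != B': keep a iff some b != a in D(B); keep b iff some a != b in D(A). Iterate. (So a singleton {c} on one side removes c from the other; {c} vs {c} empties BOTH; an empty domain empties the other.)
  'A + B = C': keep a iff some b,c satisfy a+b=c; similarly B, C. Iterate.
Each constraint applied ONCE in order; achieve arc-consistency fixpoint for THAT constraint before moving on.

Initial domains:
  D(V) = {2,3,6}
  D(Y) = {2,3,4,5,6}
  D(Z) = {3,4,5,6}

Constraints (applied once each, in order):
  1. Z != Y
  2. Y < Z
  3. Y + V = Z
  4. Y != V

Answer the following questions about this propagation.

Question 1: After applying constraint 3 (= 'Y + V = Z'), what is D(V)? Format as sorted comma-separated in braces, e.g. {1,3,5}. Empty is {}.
Constraint 1 (Z != Y) on D(Z)={3,4,5,6} D(Y)={2,3,4,5,6}: no change
Constraint 2 (Y < Z) on D(Y)={2,3,4,5,6} D(Z)={3,4,5,6}: Y {2,3,4,5,6}->{2,3,4,5}
Constraint 3 (Y + V = Z) on D(Y)={2,3,4,5} D(V)={2,3,6} D(Z)={3,4,5,6}: Y {2,3,4,5}->{2,3,4}; V {2,3,6}->{2,3}; Z {3,4,5,6}->{4,5,6}
So after constraint 3: D(V) = {2,3}

Answer: {2,3}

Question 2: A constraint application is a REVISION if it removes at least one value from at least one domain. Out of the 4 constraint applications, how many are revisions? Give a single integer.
Constraint 1 (Z != Y) on D(Z)={3,4,5,6} D(Y)={2,3,4,5,6}: no change => not a revision
Constraint 2 (Y < Z) on D(Y)={2,3,4,5,6} D(Z)={3,4,5,6}: Y {2,3,4,5,6}->{2,3,4,5} => REVISION
Constraint 3 (Y + V = Z) on D(Y)={2,3,4,5} D(V)={2,3,6} D(Z)={3,4,5,6}: Y {2,3,4,5}->{2,3,4}; V {2,3,6}->{2,3}; Z {3,4,5,6}->{4,5,6} => REVISION
Constraint 4 (Y != V) on D(Y)={2,3,4} D(V)={2,3}: no change => not a revision
Total revisions = 2

Answer: 2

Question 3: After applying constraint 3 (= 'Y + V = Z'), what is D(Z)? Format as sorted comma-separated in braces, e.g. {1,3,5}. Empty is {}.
Constraint 1 (Z != Y) on D(Z)={3,4,5,6} D(Y)={2,3,4,5,6}: no change
Constraint 2 (Y < Z) on D(Y)={2,3,4,5,6} D(Z)={3,4,5,6}: Y {2,3,4,5,6}->{2,3,4,5}
Constraint 3 (Y + V = Z) on D(Y)={2,3,4,5} D(V)={2,3,6} D(Z)={3,4,5,6}: Y {2,3,4,5}->{2,3,4}; V {2,3,6}->{2,3}; Z {3,4,5,6}->{4,5,6}
So after constraint 3: D(Z) = {4,5,6}

Answer: {4,5,6}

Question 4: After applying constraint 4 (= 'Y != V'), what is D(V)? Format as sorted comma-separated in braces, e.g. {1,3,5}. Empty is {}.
Answer: {2,3}

Derivation:
Constraint 1 (Z != Y) on D(Z)={3,4,5,6} D(Y)={2,3,4,5,6}: no change
Constraint 2 (Y < Z) on D(Y)={2,3,4,5,6} D(Z)={3,4,5,6}: Y {2,3,4,5,6}->{2,3,4,5}
Constraint 3 (Y + V = Z) on D(Y)={2,3,4,5} D(V)={2,3,6} D(Z)={3,4,5,6}: Y {2,3,4,5}->{2,3,4}; V {2,3,6}->{2,3}; Z {3,4,5,6}->{4,5,6}
Constraint 4 (Y != V) on D(Y)={2,3,4} D(V)={2,3}: no change
So after constraint 4: D(V) = {2,3}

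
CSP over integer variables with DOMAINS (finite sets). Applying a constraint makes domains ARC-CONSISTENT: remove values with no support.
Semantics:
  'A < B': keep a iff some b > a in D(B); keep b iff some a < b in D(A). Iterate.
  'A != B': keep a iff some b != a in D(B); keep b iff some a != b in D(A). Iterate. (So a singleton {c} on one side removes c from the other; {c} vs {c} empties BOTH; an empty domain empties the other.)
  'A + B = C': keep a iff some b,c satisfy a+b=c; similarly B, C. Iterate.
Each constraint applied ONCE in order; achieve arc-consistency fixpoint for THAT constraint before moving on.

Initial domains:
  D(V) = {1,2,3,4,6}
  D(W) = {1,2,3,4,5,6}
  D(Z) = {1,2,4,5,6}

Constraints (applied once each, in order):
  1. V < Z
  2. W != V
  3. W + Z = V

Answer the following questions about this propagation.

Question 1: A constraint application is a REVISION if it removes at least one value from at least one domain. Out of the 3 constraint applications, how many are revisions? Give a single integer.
Constraint 1 (V < Z) on D(V)={1,2,3,4,6} D(Z)={1,2,4,5,6}: V {1,2,3,4,6}->{1,2,3,4}; Z {1,2,4,5,6}->{2,4,5,6} => REVISION
Constraint 2 (W != V) on D(W)={1,2,3,4,5,6} D(V)={1,2,3,4}: no change => not a revision
Constraint 3 (W + Z = V) on D(W)={1,2,3,4,5,6} D(Z)={2,4,5,6} D(V)={1,2,3,4}: W {1,2,3,4,5,6}->{1,2}; Z {2,4,5,6}->{2}; V {1,2,3,4}->{3,4} => REVISION
Total revisions = 2

Answer: 2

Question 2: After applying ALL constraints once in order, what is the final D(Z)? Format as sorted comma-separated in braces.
Constraint 1 (V < Z) on D(V)={1,2,3,4,6} D(Z)={1,2,4,5,6}: V {1,2,3,4,6}->{1,2,3,4}; Z {1,2,4,5,6}->{2,4,5,6}
Constraint 2 (W != V) on D(W)={1,2,3,4,5,6} D(V)={1,2,3,4}: no change
Constraint 3 (W + Z = V) on D(W)={1,2,3,4,5,6} D(Z)={2,4,5,6} D(V)={1,2,3,4}: W {1,2,3,4,5,6}->{1,2}; Z {2,4,5,6}->{2}; V {1,2,3,4}->{3,4}
So after all 3 constraints: D(Z) = {2}

Answer: {2}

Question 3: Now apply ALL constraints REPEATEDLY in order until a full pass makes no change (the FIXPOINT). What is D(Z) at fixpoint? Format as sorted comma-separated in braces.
Answer: {}

Derivation:
pass 0 (initial): D(Z)={1,2,4,5,6}
pass 1: V {1,2,3,4,6}->{3,4}; W {1,2,3,4,5,6}->{1,2}; Z {1,2,4,5,6}->{2}
pass 2: V {3,4}->{}; W {1,2}->{}; Z {2}->{}
pass 3: no change
Fixpoint after 3 passes: D(Z) = {}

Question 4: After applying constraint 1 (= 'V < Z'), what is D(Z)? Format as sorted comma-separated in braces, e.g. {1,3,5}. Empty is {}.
Answer: {2,4,5,6}

Derivation:
Constraint 1 (V < Z) on D(V)={1,2,3,4,6} D(Z)={1,2,4,5,6}: V {1,2,3,4,6}->{1,2,3,4}; Z {1,2,4,5,6}->{2,4,5,6}
So after constraint 1: D(Z) = {2,4,5,6}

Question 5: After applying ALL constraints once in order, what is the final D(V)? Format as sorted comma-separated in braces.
Answer: {3,4}

Derivation:
Constraint 1 (V < Z) on D(V)={1,2,3,4,6} D(Z)={1,2,4,5,6}: V {1,2,3,4,6}->{1,2,3,4}; Z {1,2,4,5,6}->{2,4,5,6}
Constraint 2 (W != V) on D(W)={1,2,3,4,5,6} D(V)={1,2,3,4}: no change
Constraint 3 (W + Z = V) on D(W)={1,2,3,4,5,6} D(Z)={2,4,5,6} D(V)={1,2,3,4}: W {1,2,3,4,5,6}->{1,2}; Z {2,4,5,6}->{2}; V {1,2,3,4}->{3,4}
So after all 3 constraints: D(V) = {3,4}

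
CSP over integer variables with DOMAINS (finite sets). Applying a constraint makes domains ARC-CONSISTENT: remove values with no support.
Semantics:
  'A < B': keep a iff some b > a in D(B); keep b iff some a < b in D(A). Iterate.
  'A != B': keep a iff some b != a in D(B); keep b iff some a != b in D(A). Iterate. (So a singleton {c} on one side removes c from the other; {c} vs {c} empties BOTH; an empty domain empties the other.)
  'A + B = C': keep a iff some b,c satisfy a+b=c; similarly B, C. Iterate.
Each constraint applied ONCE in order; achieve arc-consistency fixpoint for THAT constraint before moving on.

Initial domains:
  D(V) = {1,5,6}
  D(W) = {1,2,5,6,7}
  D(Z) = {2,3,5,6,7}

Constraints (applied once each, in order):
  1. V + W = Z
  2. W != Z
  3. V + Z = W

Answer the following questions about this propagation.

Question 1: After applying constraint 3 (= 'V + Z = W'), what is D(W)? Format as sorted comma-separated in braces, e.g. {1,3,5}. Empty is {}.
Constraint 1 (V + W = Z) on D(V)={1,5,6} D(W)={1,2,5,6,7} D(Z)={2,3,5,6,7}: W {1,2,5,6,7}->{1,2,5,6}; Z {2,3,5,6,7}->{2,3,6,7}
Constraint 2 (W != Z) on D(W)={1,2,5,6} D(Z)={2,3,6,7}: no change
Constraint 3 (V + Z = W) on D(V)={1,5,6} D(Z)={2,3,6,7} D(W)={1,2,5,6}: V {1,5,6}->{}; Z {2,3,6,7}->{}; W {1,2,5,6}->{}
So after constraint 3: D(W) = {}

Answer: {}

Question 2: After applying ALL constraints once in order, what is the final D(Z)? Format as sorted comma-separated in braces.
Answer: {}

Derivation:
Constraint 1 (V + W = Z) on D(V)={1,5,6} D(W)={1,2,5,6,7} D(Z)={2,3,5,6,7}: W {1,2,5,6,7}->{1,2,5,6}; Z {2,3,5,6,7}->{2,3,6,7}
Constraint 2 (W != Z) on D(W)={1,2,5,6} D(Z)={2,3,6,7}: no change
Constraint 3 (V + Z = W) on D(V)={1,5,6} D(Z)={2,3,6,7} D(W)={1,2,5,6}: V {1,5,6}->{}; Z {2,3,6,7}->{}; W {1,2,5,6}->{}
So after all 3 constraints: D(Z) = {}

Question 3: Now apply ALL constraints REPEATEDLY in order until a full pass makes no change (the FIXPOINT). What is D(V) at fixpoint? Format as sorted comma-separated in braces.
Answer: {}

Derivation:
pass 0 (initial): D(V)={1,5,6}
pass 1: V {1,5,6}->{}; W {1,2,5,6,7}->{}; Z {2,3,5,6,7}->{}
pass 2: no change
Fixpoint after 2 passes: D(V) = {}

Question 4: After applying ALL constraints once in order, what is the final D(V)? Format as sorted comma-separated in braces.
Constraint 1 (V + W = Z) on D(V)={1,5,6} D(W)={1,2,5,6,7} D(Z)={2,3,5,6,7}: W {1,2,5,6,7}->{1,2,5,6}; Z {2,3,5,6,7}->{2,3,6,7}
Constraint 2 (W != Z) on D(W)={1,2,5,6} D(Z)={2,3,6,7}: no change
Constraint 3 (V + Z = W) on D(V)={1,5,6} D(Z)={2,3,6,7} D(W)={1,2,5,6}: V {1,5,6}->{}; Z {2,3,6,7}->{}; W {1,2,5,6}->{}
So after all 3 constraints: D(V) = {}

Answer: {}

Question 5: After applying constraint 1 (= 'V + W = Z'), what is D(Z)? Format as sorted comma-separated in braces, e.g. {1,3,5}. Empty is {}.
Constraint 1 (V + W = Z) on D(V)={1,5,6} D(W)={1,2,5,6,7} D(Z)={2,3,5,6,7}: W {1,2,5,6,7}->{1,2,5,6}; Z {2,3,5,6,7}->{2,3,6,7}
So after constraint 1: D(Z) = {2,3,6,7}

Answer: {2,3,6,7}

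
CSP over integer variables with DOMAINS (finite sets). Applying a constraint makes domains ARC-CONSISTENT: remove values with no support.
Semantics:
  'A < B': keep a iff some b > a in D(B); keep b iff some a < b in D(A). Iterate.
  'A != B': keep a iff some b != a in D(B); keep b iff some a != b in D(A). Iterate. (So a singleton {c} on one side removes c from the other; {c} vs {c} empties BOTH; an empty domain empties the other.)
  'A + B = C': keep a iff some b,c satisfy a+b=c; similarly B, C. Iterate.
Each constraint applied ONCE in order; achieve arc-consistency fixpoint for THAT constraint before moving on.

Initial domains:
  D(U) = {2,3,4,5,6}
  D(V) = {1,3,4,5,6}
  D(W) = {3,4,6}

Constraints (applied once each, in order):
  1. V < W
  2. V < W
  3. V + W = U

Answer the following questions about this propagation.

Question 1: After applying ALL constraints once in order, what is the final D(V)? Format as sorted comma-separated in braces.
Constraint 1 (V < W) on D(V)={1,3,4,5,6} D(W)={3,4,6}: V {1,3,4,5,6}->{1,3,4,5}
Constraint 2 (V < W) on D(V)={1,3,4,5} D(W)={3,4,6}: no change
Constraint 3 (V + W = U) on D(V)={1,3,4,5} D(W)={3,4,6} D(U)={2,3,4,5,6}: V {1,3,4,5}->{1,3}; W {3,4,6}->{3,4}; U {2,3,4,5,6}->{4,5,6}
So after all 3 constraints: D(V) = {1,3}

Answer: {1,3}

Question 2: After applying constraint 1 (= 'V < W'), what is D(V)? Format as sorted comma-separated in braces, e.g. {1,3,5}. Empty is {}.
Answer: {1,3,4,5}

Derivation:
Constraint 1 (V < W) on D(V)={1,3,4,5,6} D(W)={3,4,6}: V {1,3,4,5,6}->{1,3,4,5}
So after constraint 1: D(V) = {1,3,4,5}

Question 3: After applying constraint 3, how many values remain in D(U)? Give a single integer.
Constraint 1 (V < W) on D(V)={1,3,4,5,6} D(W)={3,4,6}: V {1,3,4,5,6}->{1,3,4,5}
Constraint 2 (V < W) on D(V)={1,3,4,5} D(W)={3,4,6}: no change
Constraint 3 (V + W = U) on D(V)={1,3,4,5} D(W)={3,4,6} D(U)={2,3,4,5,6}: V {1,3,4,5}->{1,3}; W {3,4,6}->{3,4}; U {2,3,4,5,6}->{4,5,6}
So after constraint 3: D(U)={4,5,6}, size = 3

Answer: 3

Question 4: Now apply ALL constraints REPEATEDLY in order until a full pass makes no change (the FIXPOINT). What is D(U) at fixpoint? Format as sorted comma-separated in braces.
pass 0 (initial): D(U)={2,3,4,5,6}
pass 1: U {2,3,4,5,6}->{4,5,6}; V {1,3,4,5,6}->{1,3}; W {3,4,6}->{3,4}
pass 2: no change
Fixpoint after 2 passes: D(U) = {4,5,6}

Answer: {4,5,6}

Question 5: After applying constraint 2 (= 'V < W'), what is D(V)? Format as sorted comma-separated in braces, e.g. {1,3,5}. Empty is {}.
Constraint 1 (V < W) on D(V)={1,3,4,5,6} D(W)={3,4,6}: V {1,3,4,5,6}->{1,3,4,5}
Constraint 2 (V < W) on D(V)={1,3,4,5} D(W)={3,4,6}: no change
So after constraint 2: D(V) = {1,3,4,5}

Answer: {1,3,4,5}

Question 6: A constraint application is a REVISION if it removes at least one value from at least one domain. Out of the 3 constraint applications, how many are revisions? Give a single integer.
Answer: 2

Derivation:
Constraint 1 (V < W) on D(V)={1,3,4,5,6} D(W)={3,4,6}: V {1,3,4,5,6}->{1,3,4,5} => REVISION
Constraint 2 (V < W) on D(V)={1,3,4,5} D(W)={3,4,6}: no change => not a revision
Constraint 3 (V + W = U) on D(V)={1,3,4,5} D(W)={3,4,6} D(U)={2,3,4,5,6}: V {1,3,4,5}->{1,3}; W {3,4,6}->{3,4}; U {2,3,4,5,6}->{4,5,6} => REVISION
Total revisions = 2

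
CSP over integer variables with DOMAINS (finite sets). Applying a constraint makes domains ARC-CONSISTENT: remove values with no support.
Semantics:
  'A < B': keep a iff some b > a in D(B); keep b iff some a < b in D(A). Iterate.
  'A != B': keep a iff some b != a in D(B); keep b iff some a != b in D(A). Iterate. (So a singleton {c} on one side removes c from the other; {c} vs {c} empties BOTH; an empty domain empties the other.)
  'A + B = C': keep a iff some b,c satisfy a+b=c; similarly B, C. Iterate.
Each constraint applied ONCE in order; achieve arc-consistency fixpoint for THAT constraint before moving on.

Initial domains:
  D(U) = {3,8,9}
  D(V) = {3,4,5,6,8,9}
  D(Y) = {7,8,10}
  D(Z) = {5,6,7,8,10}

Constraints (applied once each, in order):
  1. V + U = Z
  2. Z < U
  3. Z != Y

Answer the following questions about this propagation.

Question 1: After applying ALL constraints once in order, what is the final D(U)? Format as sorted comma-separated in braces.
Constraint 1 (V + U = Z) on D(V)={3,4,5,6,8,9} D(U)={3,8,9} D(Z)={5,6,7,8,10}: V {3,4,5,6,8,9}->{3,4,5}; U {3,8,9}->{3}; Z {5,6,7,8,10}->{6,7,8}
Constraint 2 (Z < U) on D(Z)={6,7,8} D(U)={3}: Z {6,7,8}->{}; U {3}->{}
Constraint 3 (Z != Y) on D(Z)={} D(Y)={7,8,10}: Y {7,8,10}->{}
So after all 3 constraints: D(U) = {}

Answer: {}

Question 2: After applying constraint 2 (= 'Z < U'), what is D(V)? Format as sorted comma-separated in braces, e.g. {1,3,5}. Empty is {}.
Answer: {3,4,5}

Derivation:
Constraint 1 (V + U = Z) on D(V)={3,4,5,6,8,9} D(U)={3,8,9} D(Z)={5,6,7,8,10}: V {3,4,5,6,8,9}->{3,4,5}; U {3,8,9}->{3}; Z {5,6,7,8,10}->{6,7,8}
Constraint 2 (Z < U) on D(Z)={6,7,8} D(U)={3}: Z {6,7,8}->{}; U {3}->{}
So after constraint 2: D(V) = {3,4,5}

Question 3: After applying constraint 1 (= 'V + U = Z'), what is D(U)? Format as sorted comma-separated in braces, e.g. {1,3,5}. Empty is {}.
Answer: {3}

Derivation:
Constraint 1 (V + U = Z) on D(V)={3,4,5,6,8,9} D(U)={3,8,9} D(Z)={5,6,7,8,10}: V {3,4,5,6,8,9}->{3,4,5}; U {3,8,9}->{3}; Z {5,6,7,8,10}->{6,7,8}
So after constraint 1: D(U) = {3}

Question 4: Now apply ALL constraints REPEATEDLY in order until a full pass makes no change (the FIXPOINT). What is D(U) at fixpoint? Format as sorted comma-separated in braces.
pass 0 (initial): D(U)={3,8,9}
pass 1: U {3,8,9}->{}; V {3,4,5,6,8,9}->{3,4,5}; Y {7,8,10}->{}; Z {5,6,7,8,10}->{}
pass 2: V {3,4,5}->{}
pass 3: no change
Fixpoint after 3 passes: D(U) = {}

Answer: {}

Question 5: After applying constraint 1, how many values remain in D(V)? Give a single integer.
Constraint 1 (V + U = Z) on D(V)={3,4,5,6,8,9} D(U)={3,8,9} D(Z)={5,6,7,8,10}: V {3,4,5,6,8,9}->{3,4,5}; U {3,8,9}->{3}; Z {5,6,7,8,10}->{6,7,8}
So after constraint 1: D(V)={3,4,5}, size = 3

Answer: 3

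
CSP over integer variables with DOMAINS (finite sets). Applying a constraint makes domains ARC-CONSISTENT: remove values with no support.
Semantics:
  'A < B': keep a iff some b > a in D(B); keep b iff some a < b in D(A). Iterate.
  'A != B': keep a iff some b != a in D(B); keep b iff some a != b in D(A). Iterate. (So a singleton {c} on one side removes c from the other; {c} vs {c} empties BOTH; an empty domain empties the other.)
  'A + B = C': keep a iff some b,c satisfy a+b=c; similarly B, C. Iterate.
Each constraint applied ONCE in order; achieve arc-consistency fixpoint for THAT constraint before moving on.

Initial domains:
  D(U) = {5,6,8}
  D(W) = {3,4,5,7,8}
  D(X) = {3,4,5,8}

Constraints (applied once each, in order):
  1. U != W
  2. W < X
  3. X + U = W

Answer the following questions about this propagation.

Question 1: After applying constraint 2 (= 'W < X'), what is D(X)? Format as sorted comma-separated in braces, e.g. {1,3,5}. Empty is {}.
Answer: {4,5,8}

Derivation:
Constraint 1 (U != W) on D(U)={5,6,8} D(W)={3,4,5,7,8}: no change
Constraint 2 (W < X) on D(W)={3,4,5,7,8} D(X)={3,4,5,8}: W {3,4,5,7,8}->{3,4,5,7}; X {3,4,5,8}->{4,5,8}
So after constraint 2: D(X) = {4,5,8}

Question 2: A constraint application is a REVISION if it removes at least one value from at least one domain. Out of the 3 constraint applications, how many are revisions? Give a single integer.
Answer: 2

Derivation:
Constraint 1 (U != W) on D(U)={5,6,8} D(W)={3,4,5,7,8}: no change => not a revision
Constraint 2 (W < X) on D(W)={3,4,5,7,8} D(X)={3,4,5,8}: W {3,4,5,7,8}->{3,4,5,7}; X {3,4,5,8}->{4,5,8} => REVISION
Constraint 3 (X + U = W) on D(X)={4,5,8} D(U)={5,6,8} D(W)={3,4,5,7}: X {4,5,8}->{}; U {5,6,8}->{}; W {3,4,5,7}->{} => REVISION
Total revisions = 2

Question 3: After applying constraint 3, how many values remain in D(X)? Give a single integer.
Constraint 1 (U != W) on D(U)={5,6,8} D(W)={3,4,5,7,8}: no change
Constraint 2 (W < X) on D(W)={3,4,5,7,8} D(X)={3,4,5,8}: W {3,4,5,7,8}->{3,4,5,7}; X {3,4,5,8}->{4,5,8}
Constraint 3 (X + U = W) on D(X)={4,5,8} D(U)={5,6,8} D(W)={3,4,5,7}: X {4,5,8}->{}; U {5,6,8}->{}; W {3,4,5,7}->{}
So after constraint 3: D(X)={}, size = 0

Answer: 0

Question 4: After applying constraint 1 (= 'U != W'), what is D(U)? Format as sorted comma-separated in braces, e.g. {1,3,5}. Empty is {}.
Constraint 1 (U != W) on D(U)={5,6,8} D(W)={3,4,5,7,8}: no change
So after constraint 1: D(U) = {5,6,8}

Answer: {5,6,8}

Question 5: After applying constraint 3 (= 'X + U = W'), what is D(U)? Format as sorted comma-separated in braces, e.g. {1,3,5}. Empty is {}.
Answer: {}

Derivation:
Constraint 1 (U != W) on D(U)={5,6,8} D(W)={3,4,5,7,8}: no change
Constraint 2 (W < X) on D(W)={3,4,5,7,8} D(X)={3,4,5,8}: W {3,4,5,7,8}->{3,4,5,7}; X {3,4,5,8}->{4,5,8}
Constraint 3 (X + U = W) on D(X)={4,5,8} D(U)={5,6,8} D(W)={3,4,5,7}: X {4,5,8}->{}; U {5,6,8}->{}; W {3,4,5,7}->{}
So after constraint 3: D(U) = {}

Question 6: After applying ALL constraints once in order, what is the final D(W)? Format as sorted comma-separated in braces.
Constraint 1 (U != W) on D(U)={5,6,8} D(W)={3,4,5,7,8}: no change
Constraint 2 (W < X) on D(W)={3,4,5,7,8} D(X)={3,4,5,8}: W {3,4,5,7,8}->{3,4,5,7}; X {3,4,5,8}->{4,5,8}
Constraint 3 (X + U = W) on D(X)={4,5,8} D(U)={5,6,8} D(W)={3,4,5,7}: X {4,5,8}->{}; U {5,6,8}->{}; W {3,4,5,7}->{}
So after all 3 constraints: D(W) = {}

Answer: {}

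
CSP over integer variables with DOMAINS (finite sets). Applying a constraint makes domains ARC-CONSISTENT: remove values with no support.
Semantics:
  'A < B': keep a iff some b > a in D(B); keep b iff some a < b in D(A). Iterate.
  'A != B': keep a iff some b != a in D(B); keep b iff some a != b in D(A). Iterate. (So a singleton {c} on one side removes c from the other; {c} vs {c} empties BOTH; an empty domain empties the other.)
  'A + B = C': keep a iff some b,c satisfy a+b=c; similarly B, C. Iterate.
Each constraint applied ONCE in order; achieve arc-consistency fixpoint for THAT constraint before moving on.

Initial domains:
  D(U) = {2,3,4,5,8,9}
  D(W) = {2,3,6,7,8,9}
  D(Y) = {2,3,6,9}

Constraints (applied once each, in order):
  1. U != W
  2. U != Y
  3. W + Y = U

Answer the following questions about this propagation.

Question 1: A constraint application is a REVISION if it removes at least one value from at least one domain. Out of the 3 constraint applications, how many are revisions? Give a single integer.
Answer: 1

Derivation:
Constraint 1 (U != W) on D(U)={2,3,4,5,8,9} D(W)={2,3,6,7,8,9}: no change => not a revision
Constraint 2 (U != Y) on D(U)={2,3,4,5,8,9} D(Y)={2,3,6,9}: no change => not a revision
Constraint 3 (W + Y = U) on D(W)={2,3,6,7,8,9} D(Y)={2,3,6,9} D(U)={2,3,4,5,8,9}: W {2,3,6,7,8,9}->{2,3,6,7}; Y {2,3,6,9}->{2,3,6}; U {2,3,4,5,8,9}->{4,5,8,9} => REVISION
Total revisions = 1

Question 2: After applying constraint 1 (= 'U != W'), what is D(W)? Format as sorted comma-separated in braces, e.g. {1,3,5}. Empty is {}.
Answer: {2,3,6,7,8,9}

Derivation:
Constraint 1 (U != W) on D(U)={2,3,4,5,8,9} D(W)={2,3,6,7,8,9}: no change
So after constraint 1: D(W) = {2,3,6,7,8,9}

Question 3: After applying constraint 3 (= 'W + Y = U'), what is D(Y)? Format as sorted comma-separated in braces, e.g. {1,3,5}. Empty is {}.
Constraint 1 (U != W) on D(U)={2,3,4,5,8,9} D(W)={2,3,6,7,8,9}: no change
Constraint 2 (U != Y) on D(U)={2,3,4,5,8,9} D(Y)={2,3,6,9}: no change
Constraint 3 (W + Y = U) on D(W)={2,3,6,7,8,9} D(Y)={2,3,6,9} D(U)={2,3,4,5,8,9}: W {2,3,6,7,8,9}->{2,3,6,7}; Y {2,3,6,9}->{2,3,6}; U {2,3,4,5,8,9}->{4,5,8,9}
So after constraint 3: D(Y) = {2,3,6}

Answer: {2,3,6}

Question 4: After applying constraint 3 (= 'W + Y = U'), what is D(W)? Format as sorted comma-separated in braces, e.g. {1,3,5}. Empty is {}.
Constraint 1 (U != W) on D(U)={2,3,4,5,8,9} D(W)={2,3,6,7,8,9}: no change
Constraint 2 (U != Y) on D(U)={2,3,4,5,8,9} D(Y)={2,3,6,9}: no change
Constraint 3 (W + Y = U) on D(W)={2,3,6,7,8,9} D(Y)={2,3,6,9} D(U)={2,3,4,5,8,9}: W {2,3,6,7,8,9}->{2,3,6,7}; Y {2,3,6,9}->{2,3,6}; U {2,3,4,5,8,9}->{4,5,8,9}
So after constraint 3: D(W) = {2,3,6,7}

Answer: {2,3,6,7}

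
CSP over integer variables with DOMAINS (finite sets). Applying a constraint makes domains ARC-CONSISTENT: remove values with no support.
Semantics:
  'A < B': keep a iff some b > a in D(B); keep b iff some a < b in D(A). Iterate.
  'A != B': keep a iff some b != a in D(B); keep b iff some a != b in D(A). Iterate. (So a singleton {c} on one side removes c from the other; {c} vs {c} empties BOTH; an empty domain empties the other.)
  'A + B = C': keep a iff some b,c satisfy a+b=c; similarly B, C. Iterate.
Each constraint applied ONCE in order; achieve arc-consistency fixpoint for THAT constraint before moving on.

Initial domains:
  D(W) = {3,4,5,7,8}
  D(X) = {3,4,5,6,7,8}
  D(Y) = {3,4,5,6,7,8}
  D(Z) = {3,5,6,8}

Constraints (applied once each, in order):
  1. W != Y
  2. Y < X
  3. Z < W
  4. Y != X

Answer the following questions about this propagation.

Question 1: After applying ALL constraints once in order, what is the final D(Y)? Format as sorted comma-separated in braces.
Answer: {3,4,5,6,7}

Derivation:
Constraint 1 (W != Y) on D(W)={3,4,5,7,8} D(Y)={3,4,5,6,7,8}: no change
Constraint 2 (Y < X) on D(Y)={3,4,5,6,7,8} D(X)={3,4,5,6,7,8}: Y {3,4,5,6,7,8}->{3,4,5,6,7}; X {3,4,5,6,7,8}->{4,5,6,7,8}
Constraint 3 (Z < W) on D(Z)={3,5,6,8} D(W)={3,4,5,7,8}: Z {3,5,6,8}->{3,5,6}; W {3,4,5,7,8}->{4,5,7,8}
Constraint 4 (Y != X) on D(Y)={3,4,5,6,7} D(X)={4,5,6,7,8}: no change
So after all 4 constraints: D(Y) = {3,4,5,6,7}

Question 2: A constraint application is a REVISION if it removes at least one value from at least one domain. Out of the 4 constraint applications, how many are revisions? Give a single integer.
Constraint 1 (W != Y) on D(W)={3,4,5,7,8} D(Y)={3,4,5,6,7,8}: no change => not a revision
Constraint 2 (Y < X) on D(Y)={3,4,5,6,7,8} D(X)={3,4,5,6,7,8}: Y {3,4,5,6,7,8}->{3,4,5,6,7}; X {3,4,5,6,7,8}->{4,5,6,7,8} => REVISION
Constraint 3 (Z < W) on D(Z)={3,5,6,8} D(W)={3,4,5,7,8}: Z {3,5,6,8}->{3,5,6}; W {3,4,5,7,8}->{4,5,7,8} => REVISION
Constraint 4 (Y != X) on D(Y)={3,4,5,6,7} D(X)={4,5,6,7,8}: no change => not a revision
Total revisions = 2

Answer: 2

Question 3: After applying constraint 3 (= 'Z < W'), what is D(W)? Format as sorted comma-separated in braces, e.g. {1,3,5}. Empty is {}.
Answer: {4,5,7,8}

Derivation:
Constraint 1 (W != Y) on D(W)={3,4,5,7,8} D(Y)={3,4,5,6,7,8}: no change
Constraint 2 (Y < X) on D(Y)={3,4,5,6,7,8} D(X)={3,4,5,6,7,8}: Y {3,4,5,6,7,8}->{3,4,5,6,7}; X {3,4,5,6,7,8}->{4,5,6,7,8}
Constraint 3 (Z < W) on D(Z)={3,5,6,8} D(W)={3,4,5,7,8}: Z {3,5,6,8}->{3,5,6}; W {3,4,5,7,8}->{4,5,7,8}
So after constraint 3: D(W) = {4,5,7,8}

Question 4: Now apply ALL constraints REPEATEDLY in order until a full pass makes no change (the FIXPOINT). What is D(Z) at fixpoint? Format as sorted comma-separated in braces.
pass 0 (initial): D(Z)={3,5,6,8}
pass 1: W {3,4,5,7,8}->{4,5,7,8}; X {3,4,5,6,7,8}->{4,5,6,7,8}; Y {3,4,5,6,7,8}->{3,4,5,6,7}; Z {3,5,6,8}->{3,5,6}
pass 2: no change
Fixpoint after 2 passes: D(Z) = {3,5,6}

Answer: {3,5,6}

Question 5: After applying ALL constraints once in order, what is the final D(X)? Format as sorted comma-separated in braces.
Constraint 1 (W != Y) on D(W)={3,4,5,7,8} D(Y)={3,4,5,6,7,8}: no change
Constraint 2 (Y < X) on D(Y)={3,4,5,6,7,8} D(X)={3,4,5,6,7,8}: Y {3,4,5,6,7,8}->{3,4,5,6,7}; X {3,4,5,6,7,8}->{4,5,6,7,8}
Constraint 3 (Z < W) on D(Z)={3,5,6,8} D(W)={3,4,5,7,8}: Z {3,5,6,8}->{3,5,6}; W {3,4,5,7,8}->{4,5,7,8}
Constraint 4 (Y != X) on D(Y)={3,4,5,6,7} D(X)={4,5,6,7,8}: no change
So after all 4 constraints: D(X) = {4,5,6,7,8}

Answer: {4,5,6,7,8}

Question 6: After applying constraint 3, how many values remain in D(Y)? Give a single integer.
Answer: 5

Derivation:
Constraint 1 (W != Y) on D(W)={3,4,5,7,8} D(Y)={3,4,5,6,7,8}: no change
Constraint 2 (Y < X) on D(Y)={3,4,5,6,7,8} D(X)={3,4,5,6,7,8}: Y {3,4,5,6,7,8}->{3,4,5,6,7}; X {3,4,5,6,7,8}->{4,5,6,7,8}
Constraint 3 (Z < W) on D(Z)={3,5,6,8} D(W)={3,4,5,7,8}: Z {3,5,6,8}->{3,5,6}; W {3,4,5,7,8}->{4,5,7,8}
So after constraint 3: D(Y)={3,4,5,6,7}, size = 5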